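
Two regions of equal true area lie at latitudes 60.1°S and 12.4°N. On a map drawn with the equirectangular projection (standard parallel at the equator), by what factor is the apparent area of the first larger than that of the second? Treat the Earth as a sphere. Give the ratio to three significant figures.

For the equirectangular projection with φ₀ = 0 (plate carrée), h = 1 along meridians and k = sec φ along parallels.
Areal scale at 60.1°: h·k = 1.000 × 2.006 = 2.006.
Areal scale at 12.4°: h·k = 1.000 × 1.024 = 1.024.
Ratio = 2.006/1.024 ≈ 1.96.

1.96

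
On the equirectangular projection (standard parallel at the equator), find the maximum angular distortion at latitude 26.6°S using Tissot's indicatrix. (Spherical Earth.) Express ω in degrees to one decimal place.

6.4°

In the plate carrée (x = Rλ, y = Rφ), meridians are true-scale (h = 1) and parallels are stretched by k = sec φ.
At 26.6°: h = 1.000, k = 1.118; principal scales a = 1.118, b = 1.000.
sin(ω/2) = (a − b)/(a + b) = 0.1184/2.118 = 0.05588, so ω = 2 arcsin(0.05588) ≈ 6.4°.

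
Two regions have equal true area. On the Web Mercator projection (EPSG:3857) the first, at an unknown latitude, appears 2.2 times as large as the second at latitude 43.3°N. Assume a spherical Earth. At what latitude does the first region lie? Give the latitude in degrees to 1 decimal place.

60.6°

On Mercator, (apparent₁)/(apparent₂) = sec²φ₁ / sec²φ₂ when true areas are equal.
cos²φ₂ / cos²φ₁ = 2.2  ⇒  cos φ₁ = cos 43.3° / √2.2 = 0.7278/1.483 = 0.4907.
φ₁ = arccos(0.4907) ≈ 60.6°.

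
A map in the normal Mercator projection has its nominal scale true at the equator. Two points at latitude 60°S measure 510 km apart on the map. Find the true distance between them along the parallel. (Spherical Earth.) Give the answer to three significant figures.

255 km

For Mercator, h = k = sec φ (a conformal cylindrical projection has a single point scale, 1/cos φ).
Along the parallel at 60°, map distances are exaggerated by k = sec 60° = 2.000.
True distance = 510 / 2.000 = 510 × cos 60° ≈ 255 km.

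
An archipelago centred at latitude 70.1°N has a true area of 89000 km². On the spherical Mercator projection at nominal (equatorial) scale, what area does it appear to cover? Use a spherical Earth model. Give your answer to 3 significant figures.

768000 km²

For Mercator, h = k = sec φ (a conformal cylindrical projection has a single point scale, 1/cos φ).
Areal scale = k² = sec²φ = 1/cos²(70.1°) = 1/0.3404² = 8.631.
Apparent area = 89000 × 8.631 ≈ 768000 km².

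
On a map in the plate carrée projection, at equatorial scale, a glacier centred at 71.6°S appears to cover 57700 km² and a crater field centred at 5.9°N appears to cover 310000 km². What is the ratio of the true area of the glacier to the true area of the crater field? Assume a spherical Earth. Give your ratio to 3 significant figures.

0.0591

On the plate carrée, areal scale = h·k = 1 × sec φ, so true area = apparent × cos φ.
True area of glacier: 57700 × cos(71.6°) = 57700 × 0.3156 = 18210 km².
True area of crater field: 310000 × cos(5.9°) = 310000 × 0.9947 = 308400 km².
Ratio = 18210 / 308400 ≈ 0.0591.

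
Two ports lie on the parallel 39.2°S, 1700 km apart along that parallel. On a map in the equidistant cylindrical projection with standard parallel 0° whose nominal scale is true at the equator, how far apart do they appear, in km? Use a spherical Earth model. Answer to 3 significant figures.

Plate carrée maps x = Rλ, y = Rφ. The meridian scale is h = 1 and the parallel scale is k = 1/cos φ = sec φ.
Along the parallel, k = sec 39.2° = 1/0.7749 = 1.290.
Map distance = 1700 × 1.290 ≈ 2190 km.

2190 km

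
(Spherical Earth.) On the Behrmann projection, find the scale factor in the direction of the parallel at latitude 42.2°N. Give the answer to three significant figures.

1.17

The Behrmann projection is cylindrical equal-area with φ₀ = 30°. Cylindrical equal-area (φ₀ = 30°): h = cos φ / cos 30° along meridians, k = cos 30° / cos φ along parallels; h·k = 1.
k = cos 30° / cos 42.2° = 0.8660/0.7408 = 1.169.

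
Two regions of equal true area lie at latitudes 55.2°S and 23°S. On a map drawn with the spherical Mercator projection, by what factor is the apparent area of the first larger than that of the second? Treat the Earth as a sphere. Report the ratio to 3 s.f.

2.60

Mercator areal scale is sec²φ.
At 55.2°: sec²(55.2°) = 1/0.5707² = 3.070.
At 23°: sec²(23°) = 1/0.9205² = 1.180.
Ratio = 3.070/1.180 = cos²(23°)/cos²(55.2°) ≈ 2.60.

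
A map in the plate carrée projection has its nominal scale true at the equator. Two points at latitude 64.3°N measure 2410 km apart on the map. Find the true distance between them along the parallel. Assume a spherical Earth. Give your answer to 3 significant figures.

1050 km

In the plate carrée (x = Rλ, y = Rφ), meridians are true-scale (h = 1) and parallels are stretched by k = sec φ.
Along the parallel at 64.3°, map distances are exaggerated by k = sec 64.3° = 2.306.
True distance = 2410 / 2.306 = 2410 × cos 64.3° ≈ 1050 km.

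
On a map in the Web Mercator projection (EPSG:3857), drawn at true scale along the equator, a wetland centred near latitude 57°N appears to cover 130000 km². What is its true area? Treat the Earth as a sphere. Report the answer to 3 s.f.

38600 km²

The Mercator projection is conformal; its linear scale factor is the same in every direction and equals sec φ = 1/cos φ.
Areal scale = k² = sec²φ = 1/cos²(57°) = 1/0.5446² = 3.371.
True area = apparent / (areal scale) = 130000 / 3.371 ≈ 38600 km².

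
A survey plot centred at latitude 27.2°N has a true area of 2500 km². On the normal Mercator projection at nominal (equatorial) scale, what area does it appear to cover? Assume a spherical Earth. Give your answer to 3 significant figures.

3160 km²

Mercator is conformal, so the point scale is isotropic: h = k = sec φ = 1/cos φ.
Areal scale = k² = sec²φ = 1/cos²(27.2°) = 1/0.8894² = 1.264.
Apparent area = 2500 × 1.264 ≈ 3160 km².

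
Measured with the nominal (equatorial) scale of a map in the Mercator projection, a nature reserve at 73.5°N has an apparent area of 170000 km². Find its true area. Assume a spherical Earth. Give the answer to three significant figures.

13700 km²

The Mercator projection is conformal; its linear scale factor is the same in every direction and equals sec φ = 1/cos φ.
Areal scale = k² = sec²φ = 1/cos²(73.5°) = 1/0.2840² = 12.40.
True area = apparent / (areal scale) = 170000 / 12.40 ≈ 13700 km².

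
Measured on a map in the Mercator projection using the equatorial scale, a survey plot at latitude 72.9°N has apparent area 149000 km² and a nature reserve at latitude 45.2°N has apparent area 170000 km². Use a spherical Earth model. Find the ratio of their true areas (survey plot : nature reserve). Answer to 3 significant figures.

On Mercator the areal scale is sec²φ, so true area = apparent × cos²φ.
True area of survey plot: 149000 × cos²(72.9°) = 149000 × 0.08646 = 12880 km².
True area of nature reserve: 170000 × cos²(45.2°) = 170000 × 0.4965 = 84410 km².
Ratio = 12880 / 84410 ≈ 0.153.

0.153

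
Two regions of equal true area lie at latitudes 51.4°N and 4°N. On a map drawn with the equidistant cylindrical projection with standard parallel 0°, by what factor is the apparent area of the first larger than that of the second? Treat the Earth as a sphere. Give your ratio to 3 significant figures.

Plate carrée maps x = Rλ, y = Rφ. The meridian scale is h = 1 and the parallel scale is k = 1/cos φ = sec φ.
Areal scale at 51.4°: h·k = 1.000 × 1.603 = 1.603.
Areal scale at 4°: h·k = 1.000 × 1.002 = 1.002.
Ratio = 1.603/1.002 ≈ 1.60.

1.60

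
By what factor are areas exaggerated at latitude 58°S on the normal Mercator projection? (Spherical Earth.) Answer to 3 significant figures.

The Mercator projection is conformal; its linear scale factor is the same in every direction and equals sec φ = 1/cos φ.
Areal scale = k² = sec²φ = 1/cos²(58°) = 1/0.5299² = 3.561.

3.56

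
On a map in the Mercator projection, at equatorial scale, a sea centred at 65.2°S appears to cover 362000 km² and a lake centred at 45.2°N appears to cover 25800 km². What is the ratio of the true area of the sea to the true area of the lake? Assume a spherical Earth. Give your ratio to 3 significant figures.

Since Mercator area scale is 1/cos²φ, the true area equals the apparent area multiplied by cos²φ.
True area of sea: 362000 × cos²(65.2°) = 362000 × 0.1759 = 63690 km².
True area of lake: 25800 × cos²(45.2°) = 25800 × 0.4965 = 12810 km².
Ratio = 63690 / 12810 ≈ 4.97.

4.97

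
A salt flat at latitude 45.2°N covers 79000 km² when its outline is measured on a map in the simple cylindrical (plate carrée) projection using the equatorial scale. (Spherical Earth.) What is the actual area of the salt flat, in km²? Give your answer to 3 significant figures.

55700 km²

Plate carrée maps x = Rλ, y = Rφ. The meridian scale is h = 1 and the parallel scale is k = 1/cos φ = sec φ.
Areal scale = h·k = 1 × sec φ; at 45.2°, h = 1.000, k = 1.419, so h·k = 1.419.
True area = apparent / (areal scale) = 79000 / 1.419 ≈ 55700 km².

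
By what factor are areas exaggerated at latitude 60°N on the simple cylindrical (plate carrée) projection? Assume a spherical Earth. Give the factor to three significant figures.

2.00

In the plate carrée (x = Rλ, y = Rφ), meridians are true-scale (h = 1) and parallels are stretched by k = sec φ.
Areal scale = h·k = 1 × sec φ; at 60°, h = 1.000, k = 2.000, so h·k = 2.000.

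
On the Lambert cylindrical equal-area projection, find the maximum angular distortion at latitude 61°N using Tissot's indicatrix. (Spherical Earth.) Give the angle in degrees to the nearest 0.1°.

The Lambert cylindrical equal-area projection is the cylindrical equal-area projection with its standard parallel at the equator (φ₀ = 0). A cylindrical equal-area projection with standard parallel φ₀ has meridian scale h = cos φ / cos φ₀ and parallel scale k = cos φ₀ / cos φ (so areas are preserved, h·k = 1).
At 61°: h = 0.4848, k = 2.063; principal scales a = 2.063, b = 0.4848.
sin(ω/2) = (a − b)/(a + b) = 1.578/2.547 = 0.6194, so ω = 2 arcsin(0.6194) ≈ 76.5°.

76.5°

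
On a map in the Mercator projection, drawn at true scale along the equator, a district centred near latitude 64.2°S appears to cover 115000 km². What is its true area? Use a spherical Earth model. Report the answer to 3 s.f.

21800 km²

For Mercator, h = k = sec φ (a conformal cylindrical projection has a single point scale, 1/cos φ).
Areal scale = k² = sec²φ = 1/cos²(64.2°) = 1/0.4352² = 5.279.
True area = apparent / (areal scale) = 115000 / 5.279 ≈ 21800 km².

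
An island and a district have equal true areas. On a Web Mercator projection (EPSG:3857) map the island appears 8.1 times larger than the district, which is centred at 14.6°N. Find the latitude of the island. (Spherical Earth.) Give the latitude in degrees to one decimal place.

70.1°

On Mercator, (apparent₁)/(apparent₂) = sec²φ₁ / sec²φ₂ when true areas are equal.
cos²φ₂ / cos²φ₁ = 8.1  ⇒  cos φ₁ = cos 14.6° / √8.1 = 0.9677/2.846 = 0.3400.
φ₁ = arccos(0.3400) ≈ 70.1°.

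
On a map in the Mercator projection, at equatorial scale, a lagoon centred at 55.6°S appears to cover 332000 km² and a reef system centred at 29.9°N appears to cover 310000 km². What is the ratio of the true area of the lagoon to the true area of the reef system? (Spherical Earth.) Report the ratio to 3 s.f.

0.455

Since Mercator area scale is 1/cos²φ, the true area equals the apparent area multiplied by cos²φ.
True area of lagoon: 332000 × cos²(55.6°) = 332000 × 0.3192 = 106000 km².
True area of reef system: 310000 × cos²(29.9°) = 310000 × 0.7515 = 233000 km².
Ratio = 106000 / 233000 ≈ 0.455.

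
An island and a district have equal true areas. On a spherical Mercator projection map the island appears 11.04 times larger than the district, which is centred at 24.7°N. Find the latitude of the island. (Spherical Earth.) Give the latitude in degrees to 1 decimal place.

For equal true areas on Mercator, apparent areas scale as sec²φ, so the ratio is cos²φ₂ / cos²φ₁.
cos²φ₂ / cos²φ₁ = 11.04  ⇒  cos φ₁ = cos 24.7° / √11.04 = 0.9085/3.323 = 0.2734.
φ₁ = arccos(0.2734) ≈ 74.1°.

74.1°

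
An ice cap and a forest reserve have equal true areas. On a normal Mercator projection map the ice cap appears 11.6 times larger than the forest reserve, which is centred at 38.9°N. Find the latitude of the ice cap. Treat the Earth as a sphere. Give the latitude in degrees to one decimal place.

Mercator areal scale is sec²φ, so apparent-area ratio = sec²φ₁ / sec²φ₂ = cos²φ₂ / cos²φ₁.
cos²φ₂ / cos²φ₁ = 11.6  ⇒  cos φ₁ = cos 38.9° / √11.6 = 0.7782/3.406 = 0.2285.
φ₁ = arccos(0.2285) ≈ 76.8°.

76.8°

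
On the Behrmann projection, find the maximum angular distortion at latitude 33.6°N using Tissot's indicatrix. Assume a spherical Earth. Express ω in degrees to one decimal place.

The Behrmann projection is cylindrical equal-area with φ₀ = 30°. Cylindrical equal-area (φ₀ = 30°): h = cos φ / cos 30° along meridians, k = cos 30° / cos φ along parallels; h·k = 1.
At 33.6°: h = 0.9618, k = 1.040; principal scales a = 1.040, b = 0.9618.
sin(ω/2) = (a − b)/(a + b) = 0.07797/2.002 = 0.03896, so ω = 2 arcsin(0.03896) ≈ 4.5°.

4.5°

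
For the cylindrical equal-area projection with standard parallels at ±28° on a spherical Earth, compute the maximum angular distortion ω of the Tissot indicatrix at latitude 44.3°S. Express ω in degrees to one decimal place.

23.9°

For cylindrical equal-area with standard parallel φ₀, h = cos φ / cos φ₀ and k = cos φ₀ / cos φ, so h·k = 1.
At 44.3°: h = 0.8106, k = 1.234; principal scales a = 1.234, b = 0.8106.
sin(ω/2) = (a − b)/(a + b) = 0.4231/2.044 = 0.2070, so ω = 2 arcsin(0.2070) ≈ 23.9°.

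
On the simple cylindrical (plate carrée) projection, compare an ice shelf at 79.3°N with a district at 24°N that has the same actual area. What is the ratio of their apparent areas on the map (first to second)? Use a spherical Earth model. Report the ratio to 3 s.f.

Plate carrée maps x = Rλ, y = Rφ. The meridian scale is h = 1 and the parallel scale is k = 1/cos φ = sec φ.
Areal scale at 79.3°: h·k = 1.000 × 5.386 = 5.386.
Areal scale at 24°: h·k = 1.000 × 1.095 = 1.095.
Ratio = 5.386/1.095 ≈ 4.92.

4.92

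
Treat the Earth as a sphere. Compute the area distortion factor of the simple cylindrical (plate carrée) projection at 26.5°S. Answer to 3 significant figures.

Plate carrée maps x = Rλ, y = Rφ. The meridian scale is h = 1 and the parallel scale is k = 1/cos φ = sec φ.
Areal scale = h·k = 1 × sec φ; at 26.5°, h = 1.000, k = 1.117, so h·k = 1.117.

1.12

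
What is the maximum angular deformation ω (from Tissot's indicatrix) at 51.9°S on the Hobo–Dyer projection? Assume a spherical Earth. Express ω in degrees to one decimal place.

28.5°

The Hobo–Dyer projection is cylindrical equal-area with φ₀ = 37.5°. A cylindrical equal-area projection with standard parallel φ₀ has meridian scale h = cos φ / cos φ₀ and parallel scale k = cos φ₀ / cos φ (so areas are preserved, h·k = 1).
At 51.9°: h = 0.7778, k = 1.286; principal scales a = 1.286, b = 0.7778.
sin(ω/2) = (a − b)/(a + b) = 0.5080/2.064 = 0.2462, so ω = 2 arcsin(0.2462) ≈ 28.5°.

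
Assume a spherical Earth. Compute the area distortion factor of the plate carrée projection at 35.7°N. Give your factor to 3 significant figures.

For the equirectangular projection with φ₀ = 0 (plate carrée), h = 1 along meridians and k = sec φ along parallels.
Areal scale = h·k = 1 × sec φ; at 35.7°, h = 1.000, k = 1.231, so h·k = 1.231.

1.23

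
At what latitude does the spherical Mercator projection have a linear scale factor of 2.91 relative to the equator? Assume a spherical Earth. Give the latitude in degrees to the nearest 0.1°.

Mercator scale is k = sec φ = 1/cos φ.
1/cos φ = 2.91  ⇒  cos φ = 0.3436  ⇒  φ = arccos(0.3436) ≈ 69.9°.

69.9°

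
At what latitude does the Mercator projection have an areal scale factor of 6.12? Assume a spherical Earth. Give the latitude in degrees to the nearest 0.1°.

66.2°

Mercator areal scale is sec²φ.
sec²φ = 6.12  ⇒  cos²φ = 0.1634  ⇒  cos φ = 0.4042.
φ = arccos(0.4042) ≈ 66.2°.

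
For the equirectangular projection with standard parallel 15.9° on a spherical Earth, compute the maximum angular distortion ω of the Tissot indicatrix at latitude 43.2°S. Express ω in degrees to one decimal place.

15.8°

In the equirectangular projection with standard parallel φ₀ = 15.9° (x = Rλ cos φ₀, y = Rφ), meridians are true-scale (h = 1) and the parallel scale is k = cos φ₀ / cos φ.
At 43.2°: h = 1.000, k = 1.319; principal scales a = 1.319, b = 1.000.
sin(ω/2) = (a − b)/(a + b) = 0.3193/2.319 = 0.1377, so ω = 2 arcsin(0.1377) ≈ 15.8°.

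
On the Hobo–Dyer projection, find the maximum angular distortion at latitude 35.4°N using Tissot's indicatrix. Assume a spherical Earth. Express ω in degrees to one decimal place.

Hobo–Dyer is a cylindrical equal-area projection with standard parallels at ±37.5°. For cylindrical equal-area with standard parallel φ₀, h = cos φ / cos φ₀ and k = cos φ₀ / cos φ, so h·k = 1.
At 35.4°: h = 1.027, k = 0.9733; principal scales a = 1.027, b = 0.9733.
sin(ω/2) = (a − b)/(a + b) = 0.05416/2.001 = 0.02707, so ω = 2 arcsin(0.02707) ≈ 3.1°.

3.1°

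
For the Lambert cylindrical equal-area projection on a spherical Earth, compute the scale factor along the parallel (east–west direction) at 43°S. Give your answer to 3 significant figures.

The Lambert cylindrical equal-area projection is the cylindrical equal-area projection with its standard parallel at the equator (φ₀ = 0). For cylindrical equal-area with standard parallel φ₀, h = cos φ / cos φ₀ and k = cos φ₀ / cos φ, so h·k = 1.
k = cos 0° / cos 43° = 1.000/0.7314 = 1.367.

1.37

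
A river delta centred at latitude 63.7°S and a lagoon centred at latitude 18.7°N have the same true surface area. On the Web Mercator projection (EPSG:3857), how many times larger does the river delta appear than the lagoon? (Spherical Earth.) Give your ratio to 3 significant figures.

On Mercator, area is exaggerated by sec²φ = 1/cos²φ.
At 63.7°: sec²(63.7°) = 1/0.4431² = 5.094.
At 18.7°: sec²(18.7°) = 1/0.9472² = 1.115.
Ratio = 5.094/1.115 = cos²(18.7°)/cos²(63.7°) ≈ 4.57.

4.57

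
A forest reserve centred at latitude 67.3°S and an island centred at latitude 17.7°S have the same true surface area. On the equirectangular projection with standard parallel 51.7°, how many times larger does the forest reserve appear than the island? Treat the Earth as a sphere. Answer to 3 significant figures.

With standard parallel φ₀ = 51.7°, the equirectangular projection gives x = Rλ cos φ₀, y = Rφ, so h = 1 and k = cos 51.7° / cos φ.
Areal scale at 67.3°: h·k = 1.000 × 1.606 = 1.606.
Areal scale at 17.7°: h·k = 1.000 × 0.6506 = 0.6506.
Ratio = 1.606/0.6506 ≈ 2.47.

2.47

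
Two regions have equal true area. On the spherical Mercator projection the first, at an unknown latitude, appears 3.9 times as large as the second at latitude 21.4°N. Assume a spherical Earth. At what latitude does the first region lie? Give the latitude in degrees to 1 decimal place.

61.9°

Mercator areal scale is sec²φ, so apparent-area ratio = sec²φ₁ / sec²φ₂ = cos²φ₂ / cos²φ₁.
cos²φ₂ / cos²φ₁ = 3.9  ⇒  cos φ₁ = cos 21.4° / √3.9 = 0.9311/1.975 = 0.4715.
φ₁ = arccos(0.4715) ≈ 61.9°.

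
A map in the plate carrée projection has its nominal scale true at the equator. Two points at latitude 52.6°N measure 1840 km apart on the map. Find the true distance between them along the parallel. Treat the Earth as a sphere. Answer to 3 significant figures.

Plate carrée maps x = Rλ, y = Rφ. The meridian scale is h = 1 and the parallel scale is k = 1/cos φ = sec φ.
Along the parallel at 52.6°, map distances are exaggerated by k = sec 52.6° = 1.646.
True distance = 1840 / 1.646 = 1840 × cos 52.6° ≈ 1120 km.

1120 km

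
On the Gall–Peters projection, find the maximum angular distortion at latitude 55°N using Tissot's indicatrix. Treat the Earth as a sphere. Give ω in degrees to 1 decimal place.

23.8°

The Gall–Peters projection is cylindrical equal-area with φ₀ = 45°. For cylindrical equal-area with standard parallel φ₀, h = cos φ / cos φ₀ and k = cos φ₀ / cos φ, so h·k = 1.
At 55°: h = 0.8112, k = 1.233; principal scales a = 1.233, b = 0.8112.
sin(ω/2) = (a − b)/(a + b) = 0.4216/2.044 = 0.2063, so ω = 2 arcsin(0.2063) ≈ 23.8°.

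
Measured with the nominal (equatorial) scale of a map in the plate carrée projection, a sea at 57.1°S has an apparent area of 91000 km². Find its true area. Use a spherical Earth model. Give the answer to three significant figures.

49400 km²

For the equirectangular projection with φ₀ = 0 (plate carrée), h = 1 along meridians and k = sec φ along parallels.
Areal scale = h·k = 1 × sec φ; at 57.1°, h = 1.000, k = 1.841, so h·k = 1.841.
True area = apparent / (areal scale) = 91000 / 1.841 ≈ 49400 km².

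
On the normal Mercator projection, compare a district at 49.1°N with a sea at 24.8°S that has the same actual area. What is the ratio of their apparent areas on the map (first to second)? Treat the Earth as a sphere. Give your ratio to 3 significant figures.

Mercator is conformal with k = sec φ, so areal scale = k² = sec²φ.
At 49.1°: sec²(49.1°) = 1/0.6547² = 2.333.
At 24.8°: sec²(24.8°) = 1/0.9078² = 1.214.
Ratio = 2.333/1.214 = cos²(24.8°)/cos²(49.1°) ≈ 1.92.

1.92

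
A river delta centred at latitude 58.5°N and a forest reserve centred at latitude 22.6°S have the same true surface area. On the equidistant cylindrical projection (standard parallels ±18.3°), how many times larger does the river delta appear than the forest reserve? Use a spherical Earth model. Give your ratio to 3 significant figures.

1.77

The equidistant cylindrical projection with φ₀ = 18.3° has h = 1 (meridians true) and k = cos φ₀ / cos φ along parallels.
Areal scale at 58.5°: h·k = 1.000 × 1.817 = 1.817.
Areal scale at 22.6°: h·k = 1.000 × 1.028 = 1.028.
Ratio = 1.817/1.028 ≈ 1.77.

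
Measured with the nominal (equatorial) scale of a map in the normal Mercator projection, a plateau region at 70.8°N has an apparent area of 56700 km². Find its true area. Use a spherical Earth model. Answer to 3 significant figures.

6130 km²

Mercator is conformal, so the point scale is isotropic: h = k = sec φ = 1/cos φ.
Areal scale = k² = sec²φ = 1/cos²(70.8°) = 1/0.3289² = 9.246.
True area = apparent / (areal scale) = 56700 / 9.246 ≈ 6130 km².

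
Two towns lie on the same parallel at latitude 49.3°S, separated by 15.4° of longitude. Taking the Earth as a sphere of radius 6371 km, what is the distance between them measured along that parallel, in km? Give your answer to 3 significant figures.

Arc length along a parallel = R cos φ · Δλ (with Δλ in radians).
= 6371 × cos 49.3° × (15.4° × π/180) = 6371 × 0.6521 × 0.2688 ≈ 1120 km.

1120 km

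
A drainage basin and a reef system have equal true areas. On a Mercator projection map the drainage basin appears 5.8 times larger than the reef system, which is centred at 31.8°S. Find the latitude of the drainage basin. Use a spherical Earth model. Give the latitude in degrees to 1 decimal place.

On Mercator, (apparent₁)/(apparent₂) = sec²φ₁ / sec²φ₂ when true areas are equal.
cos²φ₂ / cos²φ₁ = 5.8  ⇒  cos φ₁ = cos 31.8° / √5.8 = 0.8499/2.408 = 0.3529.
φ₁ = arccos(0.3529) ≈ 69.3°.

69.3°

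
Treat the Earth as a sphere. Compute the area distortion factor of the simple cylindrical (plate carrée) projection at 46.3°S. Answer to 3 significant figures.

1.45

Plate carrée maps x = Rλ, y = Rφ. The meridian scale is h = 1 and the parallel scale is k = 1/cos φ = sec φ.
Areal scale = h·k = 1 × sec φ; at 46.3°, h = 1.000, k = 1.447, so h·k = 1.447.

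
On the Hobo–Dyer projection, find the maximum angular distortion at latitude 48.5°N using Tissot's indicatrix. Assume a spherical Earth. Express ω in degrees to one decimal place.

Hobo–Dyer is a cylindrical equal-area projection with standard parallels at ±37.5°. Cylindrical equal-area (φ₀ = 37.5°): h = cos φ / cos 37.5° along meridians, k = cos 37.5° / cos φ along parallels; h·k = 1.
At 48.5°: h = 0.8352, k = 1.197; principal scales a = 1.197, b = 0.8352.
sin(ω/2) = (a − b)/(a + b) = 0.3621/2.033 = 0.1781, so ω = 2 arcsin(0.1781) ≈ 20.5°.

20.5°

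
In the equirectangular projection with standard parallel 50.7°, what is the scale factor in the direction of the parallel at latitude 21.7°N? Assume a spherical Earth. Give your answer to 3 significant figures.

The equidistant cylindrical projection with φ₀ = 50.7° has h = 1 (meridians true) and k = cos φ₀ / cos φ along parallels.
k = cos 50.7° / cos 21.7° = 0.6334/0.9291 = 0.6817.

0.682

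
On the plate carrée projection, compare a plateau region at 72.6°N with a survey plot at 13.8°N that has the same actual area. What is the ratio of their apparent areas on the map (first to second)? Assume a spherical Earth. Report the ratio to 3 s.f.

3.25

For the equirectangular projection with φ₀ = 0 (plate carrée), h = 1 along meridians and k = sec φ along parallels.
Areal scale at 72.6°: h·k = 1.000 × 3.344 = 3.344.
Areal scale at 13.8°: h·k = 1.000 × 1.030 = 1.030.
Ratio = 3.344/1.030 ≈ 3.25.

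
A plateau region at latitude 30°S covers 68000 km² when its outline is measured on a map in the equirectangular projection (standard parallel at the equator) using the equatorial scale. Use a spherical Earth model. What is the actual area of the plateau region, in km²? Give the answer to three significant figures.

58900 km²

In the plate carrée (x = Rλ, y = Rφ), meridians are true-scale (h = 1) and parallels are stretched by k = sec φ.
Areal scale = h·k = 1 × sec φ; at 30°, h = 1.000, k = 1.155, so h·k = 1.155.
True area = apparent / (areal scale) = 68000 / 1.155 ≈ 58900 km².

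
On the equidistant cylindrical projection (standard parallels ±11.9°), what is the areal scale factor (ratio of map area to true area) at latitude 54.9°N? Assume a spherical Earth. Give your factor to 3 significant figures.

1.70

With standard parallel φ₀ = 11.9°, the equirectangular projection gives x = Rλ cos φ₀, y = Rφ, so h = 1 and k = cos 11.9° / cos φ.
Areal scale = h·k = 1 × cos φ₀ / cos φ; at 54.9°, h = 1.000, k = 1.702, so h·k = 1.702.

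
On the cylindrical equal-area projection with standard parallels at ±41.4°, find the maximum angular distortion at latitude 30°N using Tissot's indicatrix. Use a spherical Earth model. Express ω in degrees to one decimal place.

16.4°

For cylindrical equal-area with standard parallel φ₀, h = cos φ / cos φ₀ and k = cos φ₀ / cos φ, so h·k = 1.
At 30°: h = 1.155, k = 0.8662; principal scales a = 1.155, b = 0.8662.
sin(ω/2) = (a − b)/(a + b) = 0.2884/2.021 = 0.1427, so ω = 2 arcsin(0.1427) ≈ 16.4°.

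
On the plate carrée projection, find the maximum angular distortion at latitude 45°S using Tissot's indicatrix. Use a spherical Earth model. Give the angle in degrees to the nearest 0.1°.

Plate carrée maps x = Rλ, y = Rφ. The meridian scale is h = 1 and the parallel scale is k = 1/cos φ = sec φ.
At 45°: h = 1.000, k = 1.414; principal scales a = 1.414, b = 1.000.
sin(ω/2) = (a − b)/(a + b) = 0.4142/2.414 = 0.1716, so ω = 2 arcsin(0.1716) ≈ 19.8°.

19.8°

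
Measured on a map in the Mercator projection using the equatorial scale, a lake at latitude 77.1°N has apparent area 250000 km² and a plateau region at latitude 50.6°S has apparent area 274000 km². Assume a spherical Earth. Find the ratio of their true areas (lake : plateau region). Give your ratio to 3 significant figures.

0.113

Since Mercator area scale is 1/cos²φ, the true area equals the apparent area multiplied by cos²φ.
True area of lake: 250000 × cos²(77.1°) = 250000 × 0.04984 = 12460 km².
True area of plateau region: 274000 × cos²(50.6°) = 274000 × 0.4029 = 110400 km².
Ratio = 12460 / 110400 ≈ 0.113.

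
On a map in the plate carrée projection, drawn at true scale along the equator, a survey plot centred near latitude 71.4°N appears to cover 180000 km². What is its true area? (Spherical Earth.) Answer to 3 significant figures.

57400 km²

In the plate carrée (x = Rλ, y = Rφ), meridians are true-scale (h = 1) and parallels are stretched by k = sec φ.
Areal scale = h·k = 1 × sec φ; at 71.4°, h = 1.000, k = 3.135, so h·k = 3.135.
True area = apparent / (areal scale) = 180000 / 3.135 ≈ 57400 km².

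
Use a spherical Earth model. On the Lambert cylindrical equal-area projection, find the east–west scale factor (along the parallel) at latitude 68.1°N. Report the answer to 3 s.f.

The Lambert cylindrical equal-area projection is the cylindrical equal-area projection with its standard parallel at the equator (φ₀ = 0). Cylindrical equal-area (φ₀ = 0°): h = cos φ / cos 0° along meridians, k = cos 0° / cos φ along parallels; h·k = 1.
k = cos 0° / cos 68.1° = 1.000/0.3730 = 2.681.

2.68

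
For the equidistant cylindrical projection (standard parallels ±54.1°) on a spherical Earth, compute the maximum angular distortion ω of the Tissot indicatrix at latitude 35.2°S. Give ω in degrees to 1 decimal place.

In the equirectangular projection with standard parallel φ₀ = 54.1° (x = Rλ cos φ₀, y = Rφ), meridians are true-scale (h = 1) and the parallel scale is k = cos φ₀ / cos φ.
At 35.2°: h = 1.000, k = 0.7176; principal scales a = 1.000, b = 0.7176.
sin(ω/2) = (a − b)/(a + b) = 0.2824/1.718 = 0.1644, so ω = 2 arcsin(0.1644) ≈ 18.9°.

18.9°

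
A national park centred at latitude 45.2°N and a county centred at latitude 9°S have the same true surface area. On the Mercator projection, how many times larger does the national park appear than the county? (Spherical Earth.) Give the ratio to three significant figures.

1.96

On Mercator, area is exaggerated by sec²φ = 1/cos²φ.
At 45.2°: sec²(45.2°) = 1/0.7046² = 2.014.
At 9°: sec²(9°) = 1/0.9877² = 1.025.
Ratio = 2.014/1.025 = cos²(9°)/cos²(45.2°) ≈ 1.96.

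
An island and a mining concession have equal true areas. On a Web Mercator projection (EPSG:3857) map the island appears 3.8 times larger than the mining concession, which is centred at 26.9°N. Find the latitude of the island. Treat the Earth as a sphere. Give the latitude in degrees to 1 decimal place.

62.8°

On Mercator, (apparent₁)/(apparent₂) = sec²φ₁ / sec²φ₂ when true areas are equal.
cos²φ₂ / cos²φ₁ = 3.8  ⇒  cos φ₁ = cos 26.9° / √3.8 = 0.8918/1.949 = 0.4575.
φ₁ = arccos(0.4575) ≈ 62.8°.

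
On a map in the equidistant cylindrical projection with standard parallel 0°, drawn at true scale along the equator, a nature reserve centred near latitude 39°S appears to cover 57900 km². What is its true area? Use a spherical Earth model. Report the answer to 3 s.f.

45000 km²

For the equirectangular projection with φ₀ = 0 (plate carrée), h = 1 along meridians and k = sec φ along parallels.
Areal scale = h·k = 1 × sec φ; at 39°, h = 1.000, k = 1.287, so h·k = 1.287.
True area = apparent / (areal scale) = 57900 / 1.287 ≈ 45000 km².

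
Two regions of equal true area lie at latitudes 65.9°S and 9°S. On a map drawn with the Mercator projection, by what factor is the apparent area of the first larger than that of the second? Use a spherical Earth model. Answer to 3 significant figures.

On Mercator, area is exaggerated by sec²φ = 1/cos²φ.
At 65.9°: sec²(65.9°) = 1/0.4083² = 5.998.
At 9°: sec²(9°) = 1/0.9877² = 1.025.
Ratio = 5.998/1.025 = cos²(9°)/cos²(65.9°) ≈ 5.85.

5.85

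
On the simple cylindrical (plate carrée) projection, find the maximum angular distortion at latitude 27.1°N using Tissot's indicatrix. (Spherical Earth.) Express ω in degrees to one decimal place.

6.7°

In the plate carrée (x = Rλ, y = Rφ), meridians are true-scale (h = 1) and parallels are stretched by k = sec φ.
At 27.1°: h = 1.000, k = 1.123; principal scales a = 1.123, b = 1.000.
sin(ω/2) = (a − b)/(a + b) = 0.1233/2.123 = 0.05808, so ω = 2 arcsin(0.05808) ≈ 6.7°.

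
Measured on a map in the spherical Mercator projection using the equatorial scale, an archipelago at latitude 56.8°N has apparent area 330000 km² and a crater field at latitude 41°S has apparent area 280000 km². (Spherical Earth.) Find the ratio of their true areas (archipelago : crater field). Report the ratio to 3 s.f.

On Mercator the areal scale is sec²φ, so true area = apparent × cos²φ.
True area of archipelago: 330000 × cos²(56.8°) = 330000 × 0.2998 = 98940 km².
True area of crater field: 280000 × cos²(41°) = 280000 × 0.5696 = 159500 km².
Ratio = 98940 / 159500 ≈ 0.620.

0.620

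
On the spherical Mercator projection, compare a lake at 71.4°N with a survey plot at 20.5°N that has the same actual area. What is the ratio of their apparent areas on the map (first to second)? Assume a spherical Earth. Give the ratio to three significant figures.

8.62

On Mercator, area is exaggerated by sec²φ = 1/cos²φ.
At 71.4°: sec²(71.4°) = 1/0.3190² = 9.829.
At 20.5°: sec²(20.5°) = 1/0.9367² = 1.140.
Ratio = 9.829/1.140 = cos²(20.5°)/cos²(71.4°) ≈ 8.62.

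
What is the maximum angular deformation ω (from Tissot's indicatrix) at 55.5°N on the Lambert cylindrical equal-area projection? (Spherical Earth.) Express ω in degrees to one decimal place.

61.9°

The Lambert cylindrical equal-area projection is the cylindrical equal-area projection with its standard parallel at the equator (φ₀ = 0). A cylindrical equal-area projection with standard parallel φ₀ has meridian scale h = cos φ / cos φ₀ and parallel scale k = cos φ₀ / cos φ (so areas are preserved, h·k = 1).
At 55.5°: h = 0.5664, k = 1.766; principal scales a = 1.766, b = 0.5664.
sin(ω/2) = (a − b)/(a + b) = 1.199/2.332 = 0.5142, so ω = 2 arcsin(0.5142) ≈ 61.9°.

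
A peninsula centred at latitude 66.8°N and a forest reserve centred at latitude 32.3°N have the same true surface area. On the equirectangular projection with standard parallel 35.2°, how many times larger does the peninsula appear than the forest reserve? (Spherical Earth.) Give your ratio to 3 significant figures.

2.15

With standard parallel φ₀ = 35.2°, the equirectangular projection gives x = Rλ cos φ₀, y = Rφ, so h = 1 and k = cos 35.2° / cos φ.
Areal scale at 66.8°: h·k = 1.000 × 2.074 = 2.074.
Areal scale at 32.3°: h·k = 1.000 × 0.9667 = 0.9667.
Ratio = 2.074/0.9667 ≈ 2.15.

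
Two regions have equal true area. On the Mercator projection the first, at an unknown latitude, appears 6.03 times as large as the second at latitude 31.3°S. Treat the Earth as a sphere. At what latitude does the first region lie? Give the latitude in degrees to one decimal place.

69.6°

Mercator areal scale is sec²φ, so apparent-area ratio = sec²φ₁ / sec²φ₂ = cos²φ₂ / cos²φ₁.
cos²φ₂ / cos²φ₁ = 6.03  ⇒  cos φ₁ = cos 31.3° / √6.03 = 0.8545/2.456 = 0.3480.
φ₁ = arccos(0.3480) ≈ 69.6°.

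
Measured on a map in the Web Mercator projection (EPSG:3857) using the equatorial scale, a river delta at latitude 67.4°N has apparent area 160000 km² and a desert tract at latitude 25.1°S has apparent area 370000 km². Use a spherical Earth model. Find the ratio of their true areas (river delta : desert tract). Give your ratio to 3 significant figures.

0.0779

Since Mercator area scale is 1/cos²φ, the true area equals the apparent area multiplied by cos²φ.
True area of river delta: 160000 × cos²(67.4°) = 160000 × 0.1477 = 23630 km².
True area of desert tract: 370000 × cos²(25.1°) = 370000 × 0.8201 = 303400 km².
Ratio = 23630 / 303400 ≈ 0.0779.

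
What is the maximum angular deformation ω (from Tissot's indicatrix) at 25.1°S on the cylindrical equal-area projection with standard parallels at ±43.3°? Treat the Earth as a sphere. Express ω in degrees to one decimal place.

24.8°

Cylindrical equal-area (φ₀ = 43.3°): h = cos φ / cos 43.3° along meridians, k = cos 43.3° / cos φ along parallels; h·k = 1.
At 25.1°: h = 1.244, k = 0.8037; principal scales a = 1.244, b = 0.8037.
sin(ω/2) = (a − b)/(a + b) = 0.4406/2.048 = 0.2152, so ω = 2 arcsin(0.2152) ≈ 24.8°.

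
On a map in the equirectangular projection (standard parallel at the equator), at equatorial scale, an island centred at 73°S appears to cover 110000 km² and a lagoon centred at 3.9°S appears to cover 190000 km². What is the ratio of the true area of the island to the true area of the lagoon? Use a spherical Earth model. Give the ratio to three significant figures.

0.170

Plate carrée has h = 1 and k = sec φ, giving areal scale sec φ; true area = (apparent area) · cos φ.
True area of island: 110000 × cos(73°) = 110000 × 0.2924 = 32160 km².
True area of lagoon: 190000 × cos(3.9°) = 190000 × 0.9977 = 189600 km².
Ratio = 32160 / 189600 ≈ 0.170.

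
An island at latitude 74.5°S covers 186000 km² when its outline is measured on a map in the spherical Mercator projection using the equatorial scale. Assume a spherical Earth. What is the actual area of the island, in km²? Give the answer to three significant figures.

For Mercator, h = k = sec φ (a conformal cylindrical projection has a single point scale, 1/cos φ).
Areal scale = k² = sec²φ = 1/cos²(74.5°) = 1/0.2672² = 14.00.
True area = apparent / (areal scale) = 186000 / 14.00 ≈ 13300 km².

13300 km²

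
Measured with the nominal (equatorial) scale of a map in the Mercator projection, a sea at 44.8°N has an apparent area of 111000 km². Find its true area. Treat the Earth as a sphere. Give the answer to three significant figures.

55900 km²

Mercator is conformal, so the point scale is isotropic: h = k = sec φ = 1/cos φ.
Areal scale = k² = sec²φ = 1/cos²(44.8°) = 1/0.7096² = 1.986.
True area = apparent / (areal scale) = 111000 / 1.986 ≈ 55900 km².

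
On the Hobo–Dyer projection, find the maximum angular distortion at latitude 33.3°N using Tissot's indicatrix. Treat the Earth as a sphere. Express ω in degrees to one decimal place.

6.0°

The Hobo–Dyer projection is cylindrical equal-area with φ₀ = 37.5°. Cylindrical equal-area (φ₀ = 37.5°): h = cos φ / cos 37.5° along meridians, k = cos 37.5° / cos φ along parallels; h·k = 1.
At 33.3°: h = 1.054, k = 0.9492; principal scales a = 1.054, b = 0.9492.
sin(ω/2) = (a − b)/(a + b) = 0.1043/2.003 = 0.05208, so ω = 2 arcsin(0.05208) ≈ 6.0°.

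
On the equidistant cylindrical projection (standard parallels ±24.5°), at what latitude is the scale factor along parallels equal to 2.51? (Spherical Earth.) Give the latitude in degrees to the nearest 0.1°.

With standard parallel φ₀ = 24.5°, the equirectangular projection gives x = Rλ cos φ₀, y = Rφ, so h = 1 and k = cos 24.5° / cos φ.
k = cos φ₀ / cos φ = 2.51  ⇒  cos φ = cos 24.5° / 2.51 = 0.3625.
φ = arccos(0.3625) ≈ 68.7°.

68.7°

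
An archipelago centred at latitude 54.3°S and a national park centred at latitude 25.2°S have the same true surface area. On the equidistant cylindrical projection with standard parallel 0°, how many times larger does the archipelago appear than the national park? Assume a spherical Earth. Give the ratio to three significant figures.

In the plate carrée (x = Rλ, y = Rφ), meridians are true-scale (h = 1) and parallels are stretched by k = sec φ.
Areal scale at 54.3°: h·k = 1.000 × 1.714 = 1.714.
Areal scale at 25.2°: h·k = 1.000 × 1.105 = 1.105.
Ratio = 1.714/1.105 ≈ 1.55.

1.55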